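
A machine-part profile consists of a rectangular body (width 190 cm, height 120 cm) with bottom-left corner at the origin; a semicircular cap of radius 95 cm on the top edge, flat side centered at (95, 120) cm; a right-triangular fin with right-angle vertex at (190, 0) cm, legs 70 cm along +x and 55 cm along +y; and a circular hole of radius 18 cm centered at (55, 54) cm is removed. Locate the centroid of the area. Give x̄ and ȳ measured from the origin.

x̄ = 102.09 cm, ȳ = 95.58 cm

rectangular body: A = 190 × 120 = 22800.00, centroid at (95.00, 60.00).
semicircular top: A = ½π·95² = 14176.44, centroid at (95.00, 160.32).
triangular fin: A = ½·70·55 = 1925.00, centroid at (213.33, 18.33).
hole: A = −π·18² = -1017.88, centroid at (55.00, 54.00).
ΣA = 37883.56 cm², ΣAx̄ = 3867444.99 cm³, ΣAȳ = 3621082.12 cm³.
x̄ = 3867444.99/37883.56 = 102.09 cm; ȳ = 3621082.12/37883.56 = 95.58 cm.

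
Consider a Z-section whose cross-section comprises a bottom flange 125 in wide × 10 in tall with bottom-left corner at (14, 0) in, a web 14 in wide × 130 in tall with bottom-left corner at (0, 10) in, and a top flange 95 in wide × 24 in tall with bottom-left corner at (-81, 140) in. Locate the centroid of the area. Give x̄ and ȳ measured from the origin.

bottom flange: A = 125 × 10 = 1250.00, centroid at (76.50, 5.00).
web: A = 14 × 130 = 1820.00, centroid at (7.00, 75.00).
top flange: A = 95 × 24 = 2280.00, centroid at (-33.50, 152.00).
ΣA = 5350.00 in²
ΣAx̄ = (1250.00)(76.50) + (1820.00)(7.00) + (2280.00)(-33.50) = 31985.00 in³
ΣAȳ = (1250.00)(5.00) + (1820.00)(75.00) + (2280.00)(152.00) = 489310.00 in³
x̄ = 31985.00 / 5350.00 = 5.98 in
ȳ = 489310.00 / 5350.00 = 91.46 in

x̄ = 5.98 in, ȳ = 91.46 in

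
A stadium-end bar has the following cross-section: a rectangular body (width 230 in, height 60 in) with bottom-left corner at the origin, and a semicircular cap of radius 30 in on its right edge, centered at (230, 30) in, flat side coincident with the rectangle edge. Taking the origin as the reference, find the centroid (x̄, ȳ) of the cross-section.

x̄ = 126.87 in, ȳ = 30.00 in

rectangular body: A = 230 × 60 = 13800.00, centroid at (115.00, 30.00).
semicircular end: A = ½π·30² = 1413.72, centroid at (242.73, 30.00).
ΣA = 15213.72 in²
ΣAx̄ = (13800.00)(115.00) + (1413.72)(242.73) = 1930154.84 in³
ΣAȳ = (13800.00)(30.00) + (1413.72)(30.00) = 456411.50 in³
x̄ = 1930154.84 / 15213.72 = 126.87 in
ȳ = 456411.50 / 15213.72 = 30.00 in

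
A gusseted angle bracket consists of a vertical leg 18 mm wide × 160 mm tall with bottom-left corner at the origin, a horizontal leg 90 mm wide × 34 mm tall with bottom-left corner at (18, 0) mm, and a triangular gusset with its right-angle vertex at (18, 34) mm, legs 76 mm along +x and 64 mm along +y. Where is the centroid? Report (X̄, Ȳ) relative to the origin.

Part | A | x̄ᵢ | ȳᵢ | A·x̄ᵢ | A·ȳᵢ
vertical leg | 2880.00 | 9.00 | 80.00 | 25920.00 | 230400.00
horizontal leg | 3060.00 | 63.00 | 17.00 | 192780.00 | 52020.00
gusset | 2432.00 | 43.33 | 55.33 | 105386.67 | 134570.67
Σ | 8372.00 |  |  | 324086.67 | 416990.67
X̄ = 324086.67 / 8372.00 = 38.71 mm
Ȳ = 416990.67 / 8372.00 = 49.81 mm

X̄ = 38.71 mm, Ȳ = 49.81 mm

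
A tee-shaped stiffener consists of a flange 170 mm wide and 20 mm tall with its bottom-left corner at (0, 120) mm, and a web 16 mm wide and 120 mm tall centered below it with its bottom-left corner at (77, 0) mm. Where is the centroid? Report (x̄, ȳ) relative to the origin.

x̄ = 85.00 mm, ȳ = 104.74 mm

web: A = 16 × 120 = 1920.00, centroid at (85.00, 60.00).
flange: A = 170 × 20 = 3400.00, centroid at (85.00, 130.00).
ΣA = 5320.00 mm², ΣAx̄ = 452200.00 mm³, ΣAȳ = 557200.00 mm³.
x̄ = 452200.00/5320.00 = 85.00 mm; ȳ = 557200.00/5320.00 = 104.74 mm.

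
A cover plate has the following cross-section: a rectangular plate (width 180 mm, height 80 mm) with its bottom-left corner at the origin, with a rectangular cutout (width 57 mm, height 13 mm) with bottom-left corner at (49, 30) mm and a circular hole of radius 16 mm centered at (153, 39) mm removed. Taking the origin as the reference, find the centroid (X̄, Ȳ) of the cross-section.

X̄ = 86.78 mm, Ȳ = 40.26 mm

plate: A = 180 × 80 = 14400.00, centroid at (90.00, 40.00).
hole 1: A = −(57 × 13) = -741.00, centroid at (77.50, 36.50).
hole 2: A = −π·16² = -804.25, centroid at (153.00, 39.00).
ΣA = 12854.75 mm²
ΣAX̄ = (14400.00)(90.00) + (-741.00)(77.50) + (-804.25)(153.00) = 1115522.60 mm³
ΣAȲ = (14400.00)(40.00) + (-741.00)(36.50) + (-804.25)(39.00) = 517587.84 mm³
X̄ = 1115522.60 / 12854.75 = 86.78 mm
Ȳ = 517587.84 / 12854.75 = 40.26 mm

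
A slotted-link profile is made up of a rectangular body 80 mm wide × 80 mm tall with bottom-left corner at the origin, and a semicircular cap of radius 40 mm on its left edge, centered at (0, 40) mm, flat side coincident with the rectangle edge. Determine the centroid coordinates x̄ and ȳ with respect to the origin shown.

rectangular body: A = 80 × 80 = 6400.00, centroid at (40.00, 40.00).
semicircular end: A = ½π·40² = 2513.27, centroid at (-16.98, 40.00).
ΣA = 8913.27 mm²
ΣAx̄ = (6400.00)(40.00) + (2513.27)(-16.98) = 213333.33 mm³
ΣAȳ = (6400.00)(40.00) + (2513.27)(40.00) = 356530.96 mm³
x̄ = 213333.33 / 8913.27 = 23.93 mm
ȳ = 356530.96 / 8913.27 = 40.00 mm

x̄ = 23.93 mm, ȳ = 40.00 mm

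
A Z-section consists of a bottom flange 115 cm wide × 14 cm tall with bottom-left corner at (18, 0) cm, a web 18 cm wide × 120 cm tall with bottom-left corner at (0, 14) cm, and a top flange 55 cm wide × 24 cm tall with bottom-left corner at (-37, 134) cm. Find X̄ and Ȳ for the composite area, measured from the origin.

X̄ = 25.24 cm, Ȳ = 71.48 cm

bottom flange: A = 115 × 14 = 1610.00, centroid at (75.50, 7.00).
web: A = 18 × 120 = 2160.00, centroid at (9.00, 74.00).
top flange: A = 55 × 24 = 1320.00, centroid at (-9.50, 146.00).
ΣA = 5090.00 cm²
ΣAX̄ = (1610.00)(75.50) + (2160.00)(9.00) + (1320.00)(-9.50) = 128455.00 cm³
ΣAȲ = (1610.00)(7.00) + (2160.00)(74.00) + (1320.00)(146.00) = 363830.00 cm³
X̄ = 128455.00 / 5090.00 = 25.24 cm
Ȳ = 363830.00 / 5090.00 = 71.48 cm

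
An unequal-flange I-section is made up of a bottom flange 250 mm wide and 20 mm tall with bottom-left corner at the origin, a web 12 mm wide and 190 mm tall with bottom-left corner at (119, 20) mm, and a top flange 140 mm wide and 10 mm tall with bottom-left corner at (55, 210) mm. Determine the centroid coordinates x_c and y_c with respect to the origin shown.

bottom flange: A = 250 × 20 = 5000.00, centroid at (125.00, 10.00).
web: A = 12 × 190 = 2280.00, centroid at (125.00, 115.00).
top flange: A = 140 × 10 = 1400.00, centroid at (125.00, 215.00).
ΣA = 8680.00 mm², ΣAx_c = 1085000.00 mm³, ΣAy_c = 613200.00 mm³.
x_c = 1085000.00/8680.00 = 125.00 mm; y_c = 613200.00/8680.00 = 70.65 mm.

x_c = 125.00 mm, y_c = 70.65 mm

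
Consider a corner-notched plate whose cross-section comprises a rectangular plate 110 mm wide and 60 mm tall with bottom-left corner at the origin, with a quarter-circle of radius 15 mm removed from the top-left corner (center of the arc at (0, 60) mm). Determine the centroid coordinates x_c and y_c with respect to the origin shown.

plate: A = 110 × 60 = 6600.00, centroid at (55.00, 30.00).
removed quarter-circle: A = −¼π·15² = -176.71, centroid at (6.37, 53.63).
ΣA = 6423.29 mm², ΣAx_c = 361875.00 mm³, ΣAy_c = 188522.12 mm³.
x_c = 361875.00/6423.29 = 56.34 mm; y_c = 188522.12/6423.29 = 29.35 mm.

x_c = 56.34 mm, y_c = 29.35 mm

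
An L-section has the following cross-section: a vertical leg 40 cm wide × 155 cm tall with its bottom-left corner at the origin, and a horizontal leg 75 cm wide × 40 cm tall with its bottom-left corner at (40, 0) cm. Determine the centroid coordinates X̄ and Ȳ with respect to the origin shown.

X̄ = 38.75 cm, Ȳ = 58.75 cm

vertical leg: A = 40 × 155 = 6200.00, centroid at (20.00, 77.50).
horizontal leg: A = 75 × 40 = 3000.00, centroid at (77.50, 20.00).
ΣA = 9200.00 cm²
ΣAX̄ = (6200.00)(20.00) + (3000.00)(77.50) = 356500.00 cm³
ΣAȲ = (6200.00)(77.50) + (3000.00)(20.00) = 540500.00 cm³
X̄ = 356500.00 / 9200.00 = 38.75 cm
Ȳ = 540500.00 / 9200.00 = 58.75 cm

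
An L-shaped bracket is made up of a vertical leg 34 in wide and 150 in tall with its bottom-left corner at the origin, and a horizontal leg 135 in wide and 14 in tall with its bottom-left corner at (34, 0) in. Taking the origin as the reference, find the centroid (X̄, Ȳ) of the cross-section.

X̄ = 39.85 in, Ȳ = 56.61 in

vertical leg: A = 34 × 150 = 5100.00, centroid at (17.00, 75.00).
horizontal leg: A = 135 × 14 = 1890.00, centroid at (101.50, 7.00).
ΣA = 6990.00 in²
ΣAX̄ = (5100.00)(17.00) + (1890.00)(101.50) = 278535.00 in³
ΣAȲ = (5100.00)(75.00) + (1890.00)(7.00) = 395730.00 in³
X̄ = 278535.00 / 6990.00 = 39.85 in
Ȳ = 395730.00 / 6990.00 = 56.61 in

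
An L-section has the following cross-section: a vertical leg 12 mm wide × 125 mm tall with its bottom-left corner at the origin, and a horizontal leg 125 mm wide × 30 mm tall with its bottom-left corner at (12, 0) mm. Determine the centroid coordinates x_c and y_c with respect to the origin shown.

vertical leg: A = 12 × 125 = 1500.00, centroid at (6.00, 62.50).
horizontal leg: A = 125 × 30 = 3750.00, centroid at (74.50, 15.00).
ΣA = 5250.00 mm², ΣAx_c = 288375.00 mm³, ΣAy_c = 150000.00 mm³.
x_c = 288375.00/5250.00 = 54.93 mm; y_c = 150000.00/5250.00 = 28.57 mm.

x_c = 54.93 mm, y_c = 28.57 mm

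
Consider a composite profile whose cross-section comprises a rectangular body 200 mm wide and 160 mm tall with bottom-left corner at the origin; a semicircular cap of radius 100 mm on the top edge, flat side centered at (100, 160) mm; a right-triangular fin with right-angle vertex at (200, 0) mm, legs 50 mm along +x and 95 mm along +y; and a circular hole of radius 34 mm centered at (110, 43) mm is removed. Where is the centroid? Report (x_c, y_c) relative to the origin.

rectangular body: A = 200 × 160 = 32000.00, centroid at (100.00, 80.00).
semicircular top: A = ½π·100² = 15707.96, centroid at (100.00, 202.44).
triangular fin: A = ½·50·95 = 2375.00, centroid at (216.67, 31.67).
hole: A = −π·34² = -3631.68, centroid at (110.00, 43.00).
ΣA = 46451.28 mm²
ΣAx_c = (32000.00)(100.00) + (15707.96)(100.00) + (2375.00)(216.67) + (-3631.68)(110.00) = 4885894.74 mm³
ΣAy_c = (32000.00)(80.00) + (15707.96)(202.44) + (2375.00)(31.67) + (-3631.68)(43.00) = 5658986.84 mm³
x_c = 4885894.74 / 46451.28 = 105.18 mm
y_c = 5658986.84 / 46451.28 = 121.83 mm

x_c = 105.18 mm, y_c = 121.83 mm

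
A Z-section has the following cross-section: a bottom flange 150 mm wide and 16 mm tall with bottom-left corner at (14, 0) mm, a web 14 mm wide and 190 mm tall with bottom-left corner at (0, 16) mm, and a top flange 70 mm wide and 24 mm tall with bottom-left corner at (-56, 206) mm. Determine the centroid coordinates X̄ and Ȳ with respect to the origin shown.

Part | A | x̄ᵢ | ȳᵢ | A·x̄ᵢ | A·ȳᵢ
bottom flange | 2400.00 | 89.00 | 8.00 | 213600.00 | 19200.00
web | 2660.00 | 7.00 | 111.00 | 18620.00 | 295260.00
top flange | 1680.00 | -21.00 | 218.00 | -35280.00 | 366240.00
Σ | 6740.00 |  |  | 196940.00 | 680700.00
X̄ = 196940.00 / 6740.00 = 29.22 mm
Ȳ = 680700.00 / 6740.00 = 100.99 mm

X̄ = 29.22 mm, Ȳ = 100.99 mm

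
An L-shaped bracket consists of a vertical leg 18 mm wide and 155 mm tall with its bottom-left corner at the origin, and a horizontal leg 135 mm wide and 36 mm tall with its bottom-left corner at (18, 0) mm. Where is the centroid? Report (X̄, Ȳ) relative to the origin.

Part | A | x̄ᵢ | ȳᵢ | A·x̄ᵢ | A·ȳᵢ
vertical leg | 2790.00 | 9.00 | 77.50 | 25110.00 | 216225.00
horizontal leg | 4860.00 | 85.50 | 18.00 | 415530.00 | 87480.00
Σ | 7650.00 |  |  | 440640.00 | 303705.00
X̄ = 440640.00 / 7650.00 = 57.60 mm
Ȳ = 303705.00 / 7650.00 = 39.70 mm

X̄ = 57.60 mm, Ȳ = 39.70 mm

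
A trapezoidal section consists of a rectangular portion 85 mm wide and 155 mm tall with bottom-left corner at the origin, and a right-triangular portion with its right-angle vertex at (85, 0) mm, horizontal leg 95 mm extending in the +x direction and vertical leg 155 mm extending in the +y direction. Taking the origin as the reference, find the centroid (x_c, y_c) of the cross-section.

x_c = 69.09 mm, y_c = 68.24 mm

Part | A | x̄ᵢ | ȳᵢ | A·x̄ᵢ | A·ȳᵢ
rectangular portion | 13175.00 | 42.50 | 77.50 | 559937.50 | 1021062.50
triangular portion | 7362.50 | 116.67 | 51.67 | 858958.33 | 380395.83
Σ | 20537.50 |  |  | 1418895.83 | 1401458.33
x_c = 1418895.83 / 20537.50 = 69.09 mm
y_c = 1401458.33 / 20537.50 = 68.24 mm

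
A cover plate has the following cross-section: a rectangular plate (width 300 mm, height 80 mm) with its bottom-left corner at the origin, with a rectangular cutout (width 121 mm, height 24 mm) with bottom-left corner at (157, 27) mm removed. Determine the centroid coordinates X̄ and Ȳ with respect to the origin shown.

X̄ = 140.71 mm, Ȳ = 40.14 mm

Part | A | x̄ᵢ | ȳᵢ | A·x̄ᵢ | A·ȳᵢ
plate | 24000.00 | 150.00 | 40.00 | 3600000.00 | 960000.00
hole | -2904.00 | 217.50 | 39.00 | -631620.00 | -113256.00
Σ | 21096.00 |  |  | 2968380.00 | 846744.00
X̄ = 2968380.00 / 21096.00 = 140.71 mm
Ȳ = 846744.00 / 21096.00 = 40.14 mm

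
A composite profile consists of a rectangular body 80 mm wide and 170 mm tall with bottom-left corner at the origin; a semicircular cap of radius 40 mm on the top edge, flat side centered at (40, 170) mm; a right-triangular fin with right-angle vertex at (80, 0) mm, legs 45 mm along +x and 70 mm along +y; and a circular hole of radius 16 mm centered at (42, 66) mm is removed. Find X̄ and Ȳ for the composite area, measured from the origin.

rectangular body: A = 80 × 170 = 13600.00, centroid at (40.00, 85.00).
semicircular top: A = ½π·40² = 2513.27, centroid at (40.00, 186.98).
triangular fin: A = ½·45·70 = 1575.00, centroid at (95.00, 23.33).
hole: A = −π·16² = -804.25, centroid at (42.00, 66.00).
ΣA = 16884.03 mm²
ΣAX̄ = (13600.00)(40.00) + (2513.27)(40.00) + (1575.00)(95.00) + (-804.25)(42.00) = 760377.56 mm³
ΣAȲ = (13600.00)(85.00) + (2513.27)(186.98) + (1575.00)(23.33) + (-804.25)(66.00) = 1609592.92 mm³
X̄ = 760377.56 / 16884.03 = 45.04 mm
Ȳ = 1609592.92 / 16884.03 = 95.33 mm

X̄ = 45.04 mm, Ȳ = 95.33 mm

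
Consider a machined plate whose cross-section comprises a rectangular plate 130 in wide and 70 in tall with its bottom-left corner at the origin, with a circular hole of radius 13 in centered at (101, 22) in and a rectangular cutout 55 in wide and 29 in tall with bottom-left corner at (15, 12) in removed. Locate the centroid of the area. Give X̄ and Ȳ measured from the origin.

X̄ = 67.41 in, Ȳ = 37.93 in

plate: A = 130 × 70 = 9100.00, centroid at (65.00, 35.00).
hole 1: A = −π·13² = -530.93, centroid at (101.00, 22.00).
hole 2: A = −(55 × 29) = -1595.00, centroid at (42.50, 26.50).
ΣA = 6974.07 in²
ΣAX̄ = (9100.00)(65.00) + (-530.93)(101.00) + (-1595.00)(42.50) = 470088.65 in³
ΣAȲ = (9100.00)(35.00) + (-530.93)(22.00) + (-1595.00)(26.50) = 264552.06 in³
X̄ = 470088.65 / 6974.07 = 67.41 in
Ȳ = 264552.06 / 6974.07 = 37.93 in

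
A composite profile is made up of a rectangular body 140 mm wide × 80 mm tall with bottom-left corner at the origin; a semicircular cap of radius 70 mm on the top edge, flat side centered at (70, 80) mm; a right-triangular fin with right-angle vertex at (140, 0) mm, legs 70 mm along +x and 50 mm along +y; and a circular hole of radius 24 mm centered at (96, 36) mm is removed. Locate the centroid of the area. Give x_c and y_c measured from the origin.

x_c = 76.17 mm, y_c = 66.70 mm

rectangular body: A = 140 × 80 = 11200.00, centroid at (70.00, 40.00).
semicircular top: A = ½π·70² = 7696.90, centroid at (70.00, 109.71).
triangular fin: A = ½·70·50 = 1750.00, centroid at (163.33, 16.67).
hole: A = −π·24² = -1809.56, centroid at (96.00, 36.00).
ΣA = 18837.34 mm²
ΣAx_c = (11200.00)(70.00) + (7696.90)(70.00) + (1750.00)(163.33) + (-1809.56)(96.00) = 1434898.97 mm³
ΣAy_c = (11200.00)(40.00) + (7696.90)(109.71) + (1750.00)(16.67) + (-1809.56)(36.00) = 1256441.43 mm³
x_c = 1434898.97 / 18837.34 = 76.17 mm
y_c = 1256441.43 / 18837.34 = 66.70 mm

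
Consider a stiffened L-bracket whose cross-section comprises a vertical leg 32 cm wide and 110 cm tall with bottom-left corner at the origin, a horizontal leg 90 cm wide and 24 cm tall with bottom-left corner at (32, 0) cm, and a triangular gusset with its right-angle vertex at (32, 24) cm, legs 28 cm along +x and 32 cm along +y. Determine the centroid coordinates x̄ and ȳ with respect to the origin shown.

x̄ = 39.35 cm, ȳ = 38.36 cm

vertical leg: A = 32 × 110 = 3520.00, centroid at (16.00, 55.00).
horizontal leg: A = 90 × 24 = 2160.00, centroid at (77.00, 12.00).
gusset: A = ½·28·32 = 448.00, centroid at (41.33, 34.67).
ΣA = 6128.00 cm², ΣAx̄ = 241157.33 cm³, ΣAȳ = 235050.67 cm³.
x̄ = 241157.33/6128.00 = 39.35 cm; ȳ = 235050.67/6128.00 = 38.36 cm.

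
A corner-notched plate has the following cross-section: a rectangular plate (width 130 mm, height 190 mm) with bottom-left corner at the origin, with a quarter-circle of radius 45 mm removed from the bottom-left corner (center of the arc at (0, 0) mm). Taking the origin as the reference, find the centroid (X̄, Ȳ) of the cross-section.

plate: A = 130 × 190 = 24700.00, centroid at (65.00, 95.00).
removed quarter-circle: A = −¼π·45² = -1590.43, centroid at (19.10, 19.10).
ΣA = 23109.57 mm², ΣAX̄ = 1575125.00 mm³, ΣAȲ = 2316125.00 mm³.
X̄ = 1575125.00/23109.57 = 68.16 mm; Ȳ = 2316125.00/23109.57 = 100.22 mm.

X̄ = 68.16 mm, Ȳ = 100.22 mm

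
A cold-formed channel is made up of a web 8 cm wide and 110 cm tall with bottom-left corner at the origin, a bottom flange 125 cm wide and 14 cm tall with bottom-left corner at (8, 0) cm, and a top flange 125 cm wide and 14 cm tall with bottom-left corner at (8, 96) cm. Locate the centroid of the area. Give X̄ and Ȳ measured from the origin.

web: A = 8 × 110 = 880.00, centroid at (4.00, 55.00).
bottom flange: A = 125 × 14 = 1750.00, centroid at (70.50, 7.00).
top flange: A = 125 × 14 = 1750.00, centroid at (70.50, 103.00).
ΣA = 4380.00 cm²
ΣAX̄ = (880.00)(4.00) + (1750.00)(70.50) + (1750.00)(70.50) = 250270.00 cm³
ΣAȲ = (880.00)(55.00) + (1750.00)(7.00) + (1750.00)(103.00) = 240900.00 cm³
X̄ = 250270.00 / 4380.00 = 57.14 cm
Ȳ = 240900.00 / 4380.00 = 55.00 cm

X̄ = 57.14 cm, Ȳ = 55.00 cm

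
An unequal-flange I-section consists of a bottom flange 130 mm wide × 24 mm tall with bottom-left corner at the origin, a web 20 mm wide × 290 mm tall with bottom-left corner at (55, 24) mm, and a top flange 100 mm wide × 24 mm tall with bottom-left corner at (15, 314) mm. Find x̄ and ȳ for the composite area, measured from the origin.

bottom flange: A = 130 × 24 = 3120.00, centroid at (65.00, 12.00).
web: A = 20 × 290 = 5800.00, centroid at (65.00, 169.00).
top flange: A = 100 × 24 = 2400.00, centroid at (65.00, 326.00).
ΣA = 11320.00 mm², ΣAx̄ = 735800.00 mm³, ΣAȳ = 1800040.00 mm³.
x̄ = 735800.00/11320.00 = 65.00 mm; ȳ = 1800040.00/11320.00 = 159.01 mm.

x̄ = 65.00 mm, ȳ = 159.01 mm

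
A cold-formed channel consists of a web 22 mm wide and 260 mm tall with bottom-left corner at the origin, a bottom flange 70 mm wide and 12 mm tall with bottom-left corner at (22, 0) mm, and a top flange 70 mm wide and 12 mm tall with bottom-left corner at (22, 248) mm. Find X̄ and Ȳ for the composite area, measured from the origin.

Part | A | x̄ᵢ | ȳᵢ | A·x̄ᵢ | A·ȳᵢ
web | 5720.00 | 11.00 | 130.00 | 62920.00 | 743600.00
bottom flange | 840.00 | 57.00 | 6.00 | 47880.00 | 5040.00
top flange | 840.00 | 57.00 | 254.00 | 47880.00 | 213360.00
Σ | 7400.00 |  |  | 158680.00 | 962000.00
X̄ = 158680.00 / 7400.00 = 21.44 mm
Ȳ = 962000.00 / 7400.00 = 130.00 mm

X̄ = 21.44 mm, Ȳ = 130.00 mm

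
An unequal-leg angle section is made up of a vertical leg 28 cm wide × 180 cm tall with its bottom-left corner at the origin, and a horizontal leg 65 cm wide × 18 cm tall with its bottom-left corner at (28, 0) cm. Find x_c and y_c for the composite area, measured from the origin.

x_c = 22.76 cm, y_c = 74.74 cm

Part | A | x̄ᵢ | ȳᵢ | A·x̄ᵢ | A·ȳᵢ
vertical leg | 5040.00 | 14.00 | 90.00 | 70560.00 | 453600.00
horizontal leg | 1170.00 | 60.50 | 9.00 | 70785.00 | 10530.00
Σ | 6210.00 |  |  | 141345.00 | 464130.00
x_c = 141345.00 / 6210.00 = 22.76 cm
y_c = 464130.00 / 6210.00 = 74.74 cm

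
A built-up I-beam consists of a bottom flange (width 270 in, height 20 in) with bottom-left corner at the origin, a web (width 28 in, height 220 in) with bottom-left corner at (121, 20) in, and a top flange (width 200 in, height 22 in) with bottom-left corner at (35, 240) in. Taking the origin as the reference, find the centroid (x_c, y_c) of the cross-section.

bottom flange: A = 270 × 20 = 5400.00, centroid at (135.00, 10.00).
web: A = 28 × 220 = 6160.00, centroid at (135.00, 130.00).
top flange: A = 200 × 22 = 4400.00, centroid at (135.00, 251.00).
ΣA = 15960.00 in², ΣAx_c = 2154600.00 in³, ΣAy_c = 1959200.00 in³.
x_c = 2154600.00/15960.00 = 135.00 in; y_c = 1959200.00/15960.00 = 122.76 in.

x_c = 135.00 in, y_c = 122.76 in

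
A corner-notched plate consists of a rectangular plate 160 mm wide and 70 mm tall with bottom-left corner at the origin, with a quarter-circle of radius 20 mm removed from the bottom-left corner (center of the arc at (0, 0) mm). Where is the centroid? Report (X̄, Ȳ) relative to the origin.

X̄ = 82.06 mm, Ȳ = 35.77 mm

Part | A | x̄ᵢ | ȳᵢ | A·x̄ᵢ | A·ȳᵢ
plate | 11200.00 | 80.00 | 35.00 | 896000.00 | 392000.00
removed quarter-circle | -314.16 | 8.49 | 8.49 | -2666.67 | -2666.67
Σ | 10885.84 |  |  | 893333.33 | 389333.33
X̄ = 893333.33 / 10885.84 = 82.06 mm
Ȳ = 389333.33 / 10885.84 = 35.77 mm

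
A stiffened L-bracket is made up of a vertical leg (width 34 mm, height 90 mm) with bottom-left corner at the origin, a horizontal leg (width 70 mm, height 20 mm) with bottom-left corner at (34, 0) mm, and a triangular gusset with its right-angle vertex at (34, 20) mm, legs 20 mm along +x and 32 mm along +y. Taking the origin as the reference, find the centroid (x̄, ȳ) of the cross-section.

x̄ = 33.81 mm, ȳ = 33.79 mm

vertical leg: A = 34 × 90 = 3060.00, centroid at (17.00, 45.00).
horizontal leg: A = 70 × 20 = 1400.00, centroid at (69.00, 10.00).
gusset: A = ½·20·32 = 320.00, centroid at (40.67, 30.67).
ΣA = 4780.00 mm², ΣAx̄ = 161633.33 mm³, ΣAȳ = 161513.33 mm³.
x̄ = 161633.33/4780.00 = 33.81 mm; ȳ = 161513.33/4780.00 = 33.79 mm.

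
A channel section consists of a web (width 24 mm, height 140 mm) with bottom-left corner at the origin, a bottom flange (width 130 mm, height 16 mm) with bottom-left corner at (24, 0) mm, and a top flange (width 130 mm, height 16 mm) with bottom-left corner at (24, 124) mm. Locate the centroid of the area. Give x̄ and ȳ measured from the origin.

x̄ = 54.60 mm, ȳ = 70.00 mm

web: A = 24 × 140 = 3360.00, centroid at (12.00, 70.00).
bottom flange: A = 130 × 16 = 2080.00, centroid at (89.00, 8.00).
top flange: A = 130 × 16 = 2080.00, centroid at (89.00, 132.00).
ΣA = 7520.00 mm², ΣAx̄ = 410560.00 mm³, ΣAȳ = 526400.00 mm³.
x̄ = 410560.00/7520.00 = 54.60 mm; ȳ = 526400.00/7520.00 = 70.00 mm.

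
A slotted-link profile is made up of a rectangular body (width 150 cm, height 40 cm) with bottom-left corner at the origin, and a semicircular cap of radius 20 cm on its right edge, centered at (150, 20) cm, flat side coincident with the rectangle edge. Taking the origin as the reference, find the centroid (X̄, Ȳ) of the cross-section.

X̄ = 82.91 cm, Ȳ = 20.00 cm

rectangular body: A = 150 × 40 = 6000.00, centroid at (75.00, 20.00).
semicircular end: A = ½π·20² = 628.32, centroid at (158.49, 20.00).
ΣA = 6628.32 cm²
ΣAX̄ = (6000.00)(75.00) + (628.32)(158.49) = 549581.11 cm³
ΣAȲ = (6000.00)(20.00) + (628.32)(20.00) = 132566.37 cm³
X̄ = 549581.11 / 6628.32 = 82.91 cm
Ȳ = 132566.37 / 6628.32 = 20.00 cm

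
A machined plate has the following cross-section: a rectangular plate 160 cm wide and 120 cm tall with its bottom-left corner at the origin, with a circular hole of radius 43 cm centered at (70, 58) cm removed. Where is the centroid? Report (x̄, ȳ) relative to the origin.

x̄ = 84.34 cm, ȳ = 60.87 cm

plate: A = 160 × 120 = 19200.00, centroid at (80.00, 60.00).
hole: A = −π·43² = -5808.80, centroid at (70.00, 58.00).
ΣA = 13391.20 cm²
ΣAx̄ = (19200.00)(80.00) + (-5808.80)(70.00) = 1129383.66 cm³
ΣAȳ = (19200.00)(60.00) + (-5808.80)(58.00) = 815089.32 cm³
x̄ = 1129383.66 / 13391.20 = 84.34 cm
ȳ = 815089.32 / 13391.20 = 60.87 cm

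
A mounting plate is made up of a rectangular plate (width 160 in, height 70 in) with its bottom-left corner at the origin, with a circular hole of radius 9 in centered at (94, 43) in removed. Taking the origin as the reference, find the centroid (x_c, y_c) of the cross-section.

plate: A = 160 × 70 = 11200.00, centroid at (80.00, 35.00).
hole: A = −π·9² = -254.47, centroid at (94.00, 43.00).
ΣA = 10945.53 in²
ΣAx_c = (11200.00)(80.00) + (-254.47)(94.00) = 872079.91 in³
ΣAy_c = (11200.00)(35.00) + (-254.47)(43.00) = 381057.83 in³
x_c = 872079.91 / 10945.53 = 79.67 in
y_c = 381057.83 / 10945.53 = 34.81 in

x_c = 79.67 in, y_c = 34.81 in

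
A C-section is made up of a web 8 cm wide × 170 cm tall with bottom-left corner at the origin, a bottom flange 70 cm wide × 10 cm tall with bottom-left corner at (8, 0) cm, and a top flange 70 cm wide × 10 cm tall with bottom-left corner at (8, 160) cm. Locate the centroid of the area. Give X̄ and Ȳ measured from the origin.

X̄ = 23.78 cm, Ȳ = 85.00 cm

web: A = 8 × 170 = 1360.00, centroid at (4.00, 85.00).
bottom flange: A = 70 × 10 = 700.00, centroid at (43.00, 5.00).
top flange: A = 70 × 10 = 700.00, centroid at (43.00, 165.00).
ΣA = 2760.00 cm²
ΣAX̄ = (1360.00)(4.00) + (700.00)(43.00) + (700.00)(43.00) = 65640.00 cm³
ΣAȲ = (1360.00)(85.00) + (700.00)(5.00) + (700.00)(165.00) = 234600.00 cm³
X̄ = 65640.00 / 2760.00 = 23.78 cm
Ȳ = 234600.00 / 2760.00 = 85.00 cm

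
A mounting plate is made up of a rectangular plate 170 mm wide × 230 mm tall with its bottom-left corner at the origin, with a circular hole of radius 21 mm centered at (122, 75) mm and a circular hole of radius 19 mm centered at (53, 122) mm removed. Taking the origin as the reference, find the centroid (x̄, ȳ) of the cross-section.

x̄ = 84.59 mm, ȳ = 116.30 mm

plate: A = 170 × 230 = 39100.00, centroid at (85.00, 115.00).
hole 1: A = −π·21² = -1385.44, centroid at (122.00, 75.00).
hole 2: A = −π·19² = -1134.11, centroid at (53.00, 122.00).
ΣA = 36580.44 mm²
ΣAx̄ = (39100.00)(85.00) + (-1385.44)(122.00) + (-1134.11)(53.00) = 3094367.94 mm³
ΣAȳ = (39100.00)(115.00) + (-1385.44)(75.00) + (-1134.11)(122.00) = 4254229.80 mm³
x̄ = 3094367.94 / 36580.44 = 84.59 mm
ȳ = 4254229.80 / 36580.44 = 116.30 mm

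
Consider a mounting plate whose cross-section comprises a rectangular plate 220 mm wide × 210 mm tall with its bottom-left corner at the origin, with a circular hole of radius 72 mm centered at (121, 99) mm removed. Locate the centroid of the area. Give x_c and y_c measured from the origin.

x_c = 104.01 mm, y_c = 108.27 mm

plate: A = 220 × 210 = 46200.00, centroid at (110.00, 105.00).
hole: A = −π·72² = -16286.02, centroid at (121.00, 99.00).
ΣA = 29913.98 mm², ΣAx_c = 3111392.03 mm³, ΣAy_c = 3238684.38 mm³.
x_c = 3111392.03/29913.98 = 104.01 mm; y_c = 3238684.38/29913.98 = 108.27 mm.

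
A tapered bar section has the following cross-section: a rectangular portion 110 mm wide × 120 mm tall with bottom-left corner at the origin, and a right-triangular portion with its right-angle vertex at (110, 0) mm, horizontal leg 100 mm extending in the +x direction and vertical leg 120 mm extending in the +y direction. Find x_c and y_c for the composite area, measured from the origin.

x_c = 82.60 mm, y_c = 53.75 mm

rectangular portion: A = 110 × 120 = 13200.00, centroid at (55.00, 60.00).
triangular portion: A = ½·100·120 = 6000.00, centroid at (143.33, 40.00).
ΣA = 19200.00 mm²
ΣAx_c = (13200.00)(55.00) + (6000.00)(143.33) = 1586000.00 mm³
ΣAy_c = (13200.00)(60.00) + (6000.00)(40.00) = 1032000.00 mm³
x_c = 1586000.00 / 19200.00 = 82.60 mm
y_c = 1032000.00 / 19200.00 = 53.75 mm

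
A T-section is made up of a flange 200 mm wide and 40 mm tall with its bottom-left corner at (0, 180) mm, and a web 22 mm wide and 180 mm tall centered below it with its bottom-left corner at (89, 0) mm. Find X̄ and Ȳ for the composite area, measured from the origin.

X̄ = 100.00 mm, Ȳ = 163.58 mm

web: A = 22 × 180 = 3960.00, centroid at (100.00, 90.00).
flange: A = 200 × 40 = 8000.00, centroid at (100.00, 200.00).
ΣA = 11960.00 mm²
ΣAX̄ = (3960.00)(100.00) + (8000.00)(100.00) = 1196000.00 mm³
ΣAȲ = (3960.00)(90.00) + (8000.00)(200.00) = 1956400.00 mm³
X̄ = 1196000.00 / 11960.00 = 100.00 mm
Ȳ = 1956400.00 / 11960.00 = 163.58 mm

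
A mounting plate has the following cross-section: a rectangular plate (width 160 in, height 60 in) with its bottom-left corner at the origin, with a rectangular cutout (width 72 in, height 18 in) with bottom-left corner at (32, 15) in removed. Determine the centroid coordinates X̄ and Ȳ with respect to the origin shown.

X̄ = 81.87 in, Ȳ = 30.94 in

Part | A | x̄ᵢ | ȳᵢ | A·x̄ᵢ | A·ȳᵢ
plate | 9600.00 | 80.00 | 30.00 | 768000.00 | 288000.00
hole | -1296.00 | 68.00 | 24.00 | -88128.00 | -31104.00
Σ | 8304.00 |  |  | 679872.00 | 256896.00
X̄ = 679872.00 / 8304.00 = 81.87 in
Ȳ = 256896.00 / 8304.00 = 30.94 in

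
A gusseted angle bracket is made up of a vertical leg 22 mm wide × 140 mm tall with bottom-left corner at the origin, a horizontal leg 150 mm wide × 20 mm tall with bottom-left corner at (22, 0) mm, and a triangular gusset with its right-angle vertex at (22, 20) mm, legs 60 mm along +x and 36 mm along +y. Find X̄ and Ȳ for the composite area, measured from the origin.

Part | A | x̄ᵢ | ȳᵢ | A·x̄ᵢ | A·ȳᵢ
vertical leg | 3080.00 | 11.00 | 70.00 | 33880.00 | 215600.00
horizontal leg | 3000.00 | 97.00 | 10.00 | 291000.00 | 30000.00
gusset | 1080.00 | 42.00 | 32.00 | 45360.00 | 34560.00
Σ | 7160.00 |  |  | 370240.00 | 280160.00
X̄ = 370240.00 / 7160.00 = 51.71 mm
Ȳ = 280160.00 / 7160.00 = 39.13 mm

X̄ = 51.71 mm, Ȳ = 39.13 mm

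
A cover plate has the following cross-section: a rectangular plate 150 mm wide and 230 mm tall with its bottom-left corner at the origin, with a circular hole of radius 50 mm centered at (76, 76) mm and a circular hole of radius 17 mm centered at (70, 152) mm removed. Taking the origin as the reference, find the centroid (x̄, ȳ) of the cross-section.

x̄ = 74.87 mm, ȳ = 125.60 mm

plate: A = 150 × 230 = 34500.00, centroid at (75.00, 115.00).
hole 1: A = −π·50² = -7853.98, centroid at (76.00, 76.00).
hole 2: A = −π·17² = -907.92, centroid at (70.00, 152.00).
ΣA = 25738.10 mm², ΣAx̄ = 1927042.98 mm³, ΣAȳ = 3232593.51 mm³.
x̄ = 1927042.98/25738.10 = 74.87 mm; ȳ = 3232593.51/25738.10 = 125.60 mm.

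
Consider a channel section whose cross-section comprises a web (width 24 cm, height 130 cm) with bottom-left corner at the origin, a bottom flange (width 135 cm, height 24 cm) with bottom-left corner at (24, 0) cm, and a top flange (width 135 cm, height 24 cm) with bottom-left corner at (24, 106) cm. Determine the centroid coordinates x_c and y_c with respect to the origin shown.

x_c = 65.66 cm, y_c = 65.00 cm

web: A = 24 × 130 = 3120.00, centroid at (12.00, 65.00).
bottom flange: A = 135 × 24 = 3240.00, centroid at (91.50, 12.00).
top flange: A = 135 × 24 = 3240.00, centroid at (91.50, 118.00).
ΣA = 9600.00 cm²
ΣAx_c = (3120.00)(12.00) + (3240.00)(91.50) + (3240.00)(91.50) = 630360.00 cm³
ΣAy_c = (3120.00)(65.00) + (3240.00)(12.00) + (3240.00)(118.00) = 624000.00 cm³
x_c = 630360.00 / 9600.00 = 65.66 cm
y_c = 624000.00 / 9600.00 = 65.00 cm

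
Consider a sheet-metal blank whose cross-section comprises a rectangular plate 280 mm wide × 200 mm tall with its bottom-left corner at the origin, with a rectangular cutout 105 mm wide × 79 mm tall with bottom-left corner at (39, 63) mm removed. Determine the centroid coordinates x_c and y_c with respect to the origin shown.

x_c = 148.43 mm, y_c = 99.57 mm

Part | A | x̄ᵢ | ȳᵢ | A·x̄ᵢ | A·ȳᵢ
plate | 56000.00 | 140.00 | 100.00 | 7840000.00 | 5600000.00
hole | -8295.00 | 91.50 | 102.50 | -758992.50 | -850237.50
Σ | 47705.00 |  |  | 7081007.50 | 4749762.50
x_c = 7081007.50 / 47705.00 = 148.43 mm
y_c = 4749762.50 / 47705.00 = 99.57 mm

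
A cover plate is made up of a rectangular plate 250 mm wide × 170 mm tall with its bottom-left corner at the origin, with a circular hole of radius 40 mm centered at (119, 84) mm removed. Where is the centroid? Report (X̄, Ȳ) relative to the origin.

plate: A = 250 × 170 = 42500.00, centroid at (125.00, 85.00).
hole: A = −π·40² = -5026.55, centroid at (119.00, 84.00).
ΣA = 37473.45 mm²
ΣAX̄ = (42500.00)(125.00) + (-5026.55)(119.00) = 4714340.76 mm³
ΣAȲ = (42500.00)(85.00) + (-5026.55)(84.00) = 3190269.95 mm³
X̄ = 4714340.76 / 37473.45 = 125.80 mm
Ȳ = 3190269.95 / 37473.45 = 85.13 mm

X̄ = 125.80 mm, Ȳ = 85.13 mm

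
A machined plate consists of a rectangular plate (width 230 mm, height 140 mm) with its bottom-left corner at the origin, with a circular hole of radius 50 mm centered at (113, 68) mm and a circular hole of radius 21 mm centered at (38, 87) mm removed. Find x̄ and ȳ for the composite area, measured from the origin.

plate: A = 230 × 140 = 32200.00, centroid at (115.00, 70.00).
hole 1: A = −π·50² = -7853.98, centroid at (113.00, 68.00).
hole 2: A = −π·21² = -1385.44, centroid at (38.00, 87.00).
ΣA = 22960.58 mm²
ΣAx̄ = (32200.00)(115.00) + (-7853.98)(113.00) + (-1385.44)(38.00) = 2762853.27 mm³
ΣAȳ = (32200.00)(70.00) + (-7853.98)(68.00) + (-1385.44)(87.00) = 1599395.76 mm³
x̄ = 2762853.27 / 22960.58 = 120.33 mm
ȳ = 1599395.76 / 22960.58 = 69.66 mm

x̄ = 120.33 mm, ȳ = 69.66 mm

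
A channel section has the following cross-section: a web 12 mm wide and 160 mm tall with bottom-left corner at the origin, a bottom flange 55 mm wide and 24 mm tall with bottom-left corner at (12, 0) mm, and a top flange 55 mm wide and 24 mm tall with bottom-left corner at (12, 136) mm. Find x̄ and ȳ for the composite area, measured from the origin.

x̄ = 25.39 mm, ȳ = 80.00 mm

Part | A | x̄ᵢ | ȳᵢ | A·x̄ᵢ | A·ȳᵢ
web | 1920.00 | 6.00 | 80.00 | 11520.00 | 153600.00
bottom flange | 1320.00 | 39.50 | 12.00 | 52140.00 | 15840.00
top flange | 1320.00 | 39.50 | 148.00 | 52140.00 | 195360.00
Σ | 4560.00 |  |  | 115800.00 | 364800.00
x̄ = 115800.00 / 4560.00 = 25.39 mm
ȳ = 364800.00 / 4560.00 = 80.00 mm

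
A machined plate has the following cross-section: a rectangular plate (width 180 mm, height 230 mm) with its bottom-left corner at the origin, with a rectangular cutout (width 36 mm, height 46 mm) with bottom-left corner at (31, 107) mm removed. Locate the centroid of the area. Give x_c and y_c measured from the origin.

x_c = 91.71 mm, y_c = 114.38 mm

plate: A = 180 × 230 = 41400.00, centroid at (90.00, 115.00).
hole: A = −(36 × 46) = -1656.00, centroid at (49.00, 130.00).
ΣA = 39744.00 mm², ΣAx_c = 3644856.00 mm³, ΣAy_c = 4545720.00 mm³.
x_c = 3644856.00/39744.00 = 91.71 mm; y_c = 4545720.00/39744.00 = 114.38 mm.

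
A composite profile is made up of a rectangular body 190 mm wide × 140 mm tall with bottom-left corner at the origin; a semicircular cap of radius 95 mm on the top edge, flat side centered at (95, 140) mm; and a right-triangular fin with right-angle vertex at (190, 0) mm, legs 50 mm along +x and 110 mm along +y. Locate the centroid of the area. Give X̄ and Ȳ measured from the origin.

rectangular body: A = 190 × 140 = 26600.00, centroid at (95.00, 70.00).
semicircular top: A = ½π·95² = 14176.44, centroid at (95.00, 180.32).
triangular fin: A = ½·50·110 = 2750.00, centroid at (206.67, 36.67).
ΣA = 43526.44 mm², ΣAX̄ = 4442094.83 mm³, ΣAȲ = 4519117.83 mm³.
X̄ = 4442094.83/43526.44 = 102.06 mm; Ȳ = 4519117.83/43526.44 = 103.82 mm.

X̄ = 102.06 mm, Ȳ = 103.82 mm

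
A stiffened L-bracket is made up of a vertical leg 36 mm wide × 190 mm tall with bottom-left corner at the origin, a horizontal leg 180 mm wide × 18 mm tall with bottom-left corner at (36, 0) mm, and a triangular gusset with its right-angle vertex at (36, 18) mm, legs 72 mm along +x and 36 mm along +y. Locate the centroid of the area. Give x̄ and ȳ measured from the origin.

Part | A | x̄ᵢ | ȳᵢ | A·x̄ᵢ | A·ȳᵢ
vertical leg | 6840.00 | 18.00 | 95.00 | 123120.00 | 649800.00
horizontal leg | 3240.00 | 126.00 | 9.00 | 408240.00 | 29160.00
gusset | 1296.00 | 60.00 | 30.00 | 77760.00 | 38880.00
Σ | 11376.00 |  |  | 609120.00 | 717840.00
x̄ = 609120.00 / 11376.00 = 53.54 mm
ȳ = 717840.00 / 11376.00 = 63.10 mm

x̄ = 53.54 mm, ȳ = 63.10 mm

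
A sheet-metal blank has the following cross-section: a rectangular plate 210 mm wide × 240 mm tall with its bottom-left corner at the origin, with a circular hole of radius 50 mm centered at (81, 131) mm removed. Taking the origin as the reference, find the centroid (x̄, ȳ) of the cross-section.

x̄ = 109.43 mm, ȳ = 117.97 mm

plate: A = 210 × 240 = 50400.00, centroid at (105.00, 120.00).
hole: A = −π·50² = -7853.98, centroid at (81.00, 131.00).
ΣA = 42546.02 mm²
ΣAx̄ = (50400.00)(105.00) + (-7853.98)(81.00) = 4655827.49 mm³
ΣAȳ = (50400.00)(120.00) + (-7853.98)(131.00) = 5019128.41 mm³
x̄ = 4655827.49 / 42546.02 = 109.43 mm
ȳ = 5019128.41 / 42546.02 = 117.97 mm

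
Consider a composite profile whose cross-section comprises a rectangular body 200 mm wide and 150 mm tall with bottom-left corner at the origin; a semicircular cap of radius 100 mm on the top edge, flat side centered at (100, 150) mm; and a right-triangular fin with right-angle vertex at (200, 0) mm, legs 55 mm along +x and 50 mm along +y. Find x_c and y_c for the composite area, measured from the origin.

x_c = 103.46 mm, y_c = 112.48 mm

rectangular body: A = 200 × 150 = 30000.00, centroid at (100.00, 75.00).
semicircular top: A = ½π·100² = 15707.96, centroid at (100.00, 192.44).
triangular fin: A = ½·55·50 = 1375.00, centroid at (218.33, 16.67).
ΣA = 47082.96 mm², ΣAx_c = 4871004.66 mm³, ΣAy_c = 5295777.82 mm³.
x_c = 4871004.66/47082.96 = 103.46 mm; y_c = 5295777.82/47082.96 = 112.48 mm.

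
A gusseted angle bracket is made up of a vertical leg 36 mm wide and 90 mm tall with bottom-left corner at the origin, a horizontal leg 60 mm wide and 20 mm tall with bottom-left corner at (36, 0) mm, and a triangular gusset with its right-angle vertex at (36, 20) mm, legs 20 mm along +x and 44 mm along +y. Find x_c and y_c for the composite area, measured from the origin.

x_c = 32.03 mm, y_c = 35.46 mm

Part | A | x̄ᵢ | ȳᵢ | A·x̄ᵢ | A·ȳᵢ
vertical leg | 3240.00 | 18.00 | 45.00 | 58320.00 | 145800.00
horizontal leg | 1200.00 | 66.00 | 10.00 | 79200.00 | 12000.00
gusset | 440.00 | 42.67 | 34.67 | 18773.33 | 15253.33
Σ | 4880.00 |  |  | 156293.33 | 173053.33
x_c = 156293.33 / 4880.00 = 32.03 mm
y_c = 173053.33 / 4880.00 = 35.46 mm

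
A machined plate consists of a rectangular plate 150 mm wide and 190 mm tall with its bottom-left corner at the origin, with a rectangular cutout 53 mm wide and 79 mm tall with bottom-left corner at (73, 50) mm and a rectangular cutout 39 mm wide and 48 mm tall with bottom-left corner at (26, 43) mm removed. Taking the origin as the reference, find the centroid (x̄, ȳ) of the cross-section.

x̄ = 72.89 mm, ȳ = 98.36 mm

plate: A = 150 × 190 = 28500.00, centroid at (75.00, 95.00).
hole 1: A = −(53 × 79) = -4187.00, centroid at (99.50, 89.50).
hole 2: A = −(39 × 48) = -1872.00, centroid at (45.50, 67.00).
ΣA = 22441.00 mm²
ΣAx̄ = (28500.00)(75.00) + (-4187.00)(99.50) + (-1872.00)(45.50) = 1635717.50 mm³
ΣAȳ = (28500.00)(95.00) + (-4187.00)(89.50) + (-1872.00)(67.00) = 2207339.50 mm³
x̄ = 1635717.50 / 22441.00 = 72.89 mm
ȳ = 2207339.50 / 22441.00 = 98.36 mm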